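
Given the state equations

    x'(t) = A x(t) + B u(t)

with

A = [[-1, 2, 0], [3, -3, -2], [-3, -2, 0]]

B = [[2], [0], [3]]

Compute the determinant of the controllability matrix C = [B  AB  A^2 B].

AB = [[-2], [0], [-6]]
A^2B = [[2], [6], [6]]
Controllability matrix C = [B  AB  A^2B] = [[2, -2, 2], [0, 0, 6], [3, -6, 6]]
Expanding along the first row, det(C) = 2·(0·6 - 6·(-6)) - (-2)·(0·6 - 6·3) + 2·(0·(-6) - 0·3) = 2·36 - (-2)·(-18) + 2·0 = 36
Since det(C) ≠ 0, rank(C) = 3 and the system is completely controllable.

36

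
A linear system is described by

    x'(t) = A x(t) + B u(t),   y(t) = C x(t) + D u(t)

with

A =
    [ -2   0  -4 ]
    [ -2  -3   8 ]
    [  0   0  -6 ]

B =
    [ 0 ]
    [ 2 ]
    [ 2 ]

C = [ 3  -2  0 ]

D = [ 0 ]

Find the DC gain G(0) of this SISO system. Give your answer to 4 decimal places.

-6.0000

G(0) = C(-A)^{-1}B + D = -C A^{-1} B + D.
det A = -36, so A^{-1} = (1/-36)·adj(A) = [[-1/2, 0, 1/3], [1/3, -1/3, -2/3], [0, 0, -1/6]]
A^{-1} B = [2/3, -2, -1/3]^T
C A^{-1} B = 6
G(0) = D - C A^{-1} B = 0 - (6) = -6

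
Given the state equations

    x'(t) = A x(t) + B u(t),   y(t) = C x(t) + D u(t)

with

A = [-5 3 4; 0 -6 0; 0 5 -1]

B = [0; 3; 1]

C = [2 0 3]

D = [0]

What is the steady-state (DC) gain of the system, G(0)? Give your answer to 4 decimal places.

G(0) = C(-A)^{-1}B + D = -C A^{-1} B + D.
det A = -30, so A^{-1} = (1/-30)·adj(A) = [[-1/5, -23/30, -4/5], [0, -1/6, 0], [0, -5/6, -1]]
A^{-1} B = [-31/10, -1/2, -7/2]^T
C A^{-1} B = -167/10
G(0) = D - C A^{-1} B = 0 - (-167/10) = 167/10 ≈ 16.7000

16.7000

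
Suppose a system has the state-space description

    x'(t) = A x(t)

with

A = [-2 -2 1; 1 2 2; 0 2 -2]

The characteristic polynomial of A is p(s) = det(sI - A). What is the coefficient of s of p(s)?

Expand det(sI - A) for the 3×3 matrix.
p(s) = s^3 + 2s^2 - 6s - 14.
(Check: constant term = det(-A) = (-1)^3 det A = -14; coefficient of s^2 = -tr A = 2.)
The coefficient of s is -6.

-6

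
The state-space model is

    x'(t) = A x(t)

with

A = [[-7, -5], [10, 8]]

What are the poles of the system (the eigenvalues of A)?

-2, 3

det(sI - A) = s^2 - (tr A)s + det A, with tr A = (-7) + 8 = 1 and det A = (-7)·8 - (-5)·10 = -56 - (-50) = -6.
So p(s) = det(sI - A) = s^2 - s - 6.
Factor s^2 - s - 6: two numbers with sum 1 and product -6 are 3 and -2, so s^2 - s - 6 = (s - 3)(s + 2).
Hence p(s) = (s - 3) (s + 2), with roots -2, 3.
At least one eigenvalue has non-negative real part, so the system is not asymptotically stable.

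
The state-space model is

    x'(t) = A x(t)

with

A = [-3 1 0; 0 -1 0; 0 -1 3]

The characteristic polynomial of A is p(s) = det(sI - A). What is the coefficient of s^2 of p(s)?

Expand det(sI - A) for the 3×3 matrix.
p(s) = s^3 + s^2 - 9s - 9.
(Check: constant term = det(-A) = (-1)^3 det A = -9; coefficient of s^2 = -tr A = 1.)
The coefficient of s^2 is 1.

1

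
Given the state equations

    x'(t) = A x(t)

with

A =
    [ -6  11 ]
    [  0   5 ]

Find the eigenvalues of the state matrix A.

-6, 5

det(sI - A) = s^2 - (tr A)s + det A, with tr A = (-6) + 5 = -1 and det A = (-6)·5 - 11·0 = -30 - 0 = -30.
So p(s) = det(sI - A) = s^2 + s - 30.
Factor s^2 + s - 30: two numbers with sum -1 and product -30 are 5 and -6, so s^2 + s - 30 = (s - 5)(s + 6).
Hence p(s) = (s - 5) (s + 6), with roots -6, 5.
At least one eigenvalue has non-negative real part, so the system is not asymptotically stable.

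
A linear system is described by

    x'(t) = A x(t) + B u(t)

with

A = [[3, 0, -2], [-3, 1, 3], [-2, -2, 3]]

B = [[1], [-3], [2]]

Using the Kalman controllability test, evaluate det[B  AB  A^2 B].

AB = [[-1], [0], [10]]
A^2B = [[-23], [33], [32]]
Controllability matrix C = [B  AB  A^2B] = [[1, -1, -23], [-3, 0, 33], [2, 10, 32]]
Expanding along the first row, det(C) = 1·(0·32 - 33·10) - (-1)·((-3)·32 - 33·2) + (-23)·((-3)·10 - 0·2) = 1·(-330) - (-1)·(-162) + (-23)·(-30) = 198
Since det(C) ≠ 0, rank(C) = 3 and the system is completely controllable.

198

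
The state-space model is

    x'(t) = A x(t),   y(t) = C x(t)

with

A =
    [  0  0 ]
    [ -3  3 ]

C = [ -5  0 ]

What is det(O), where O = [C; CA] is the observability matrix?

0

CA = [[0, 0]]
Observability matrix O = [C; CA] = [[-5, 0], [0, 0]]
det(O) = (-5)·0 - 0·0 = 0 - 0 = 0
Since det(O) = 0, rank(O) < 2 and the system is not completely observable.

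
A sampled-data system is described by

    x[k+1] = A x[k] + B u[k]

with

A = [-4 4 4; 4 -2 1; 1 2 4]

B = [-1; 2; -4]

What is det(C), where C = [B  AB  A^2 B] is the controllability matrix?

AB = [[-4], [-12], [-13]]
A^2B = [[-84], [-5], [-80]]
Controllability matrix C = [B  AB  A^2B] = [[-1, -4, -84], [2, -12, -5], [-4, -13, -80]]
Expanding along the first row, det(C) = (-1)·((-12)·(-80) - (-5)·(-13)) - (-4)·(2·(-80) - (-5)·(-4)) + (-84)·(2·(-13) - (-12)·(-4)) = (-1)·895 - (-4)·(-180) + (-84)·(-74) = 4601
Since det(C) ≠ 0, rank(C) = 3 and the system is completely controllable.

4601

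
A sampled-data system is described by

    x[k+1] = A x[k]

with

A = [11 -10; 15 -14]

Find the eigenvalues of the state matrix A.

det(zI - A) = z^2 - (tr A)z + det A, with tr A = 11 + (-14) = -3 and det A = 11·(-14) - (-10)·15 = -154 - (-150) = -4.
So p(z) = det(zI - A) = z^2 + 3z - 4.
Factor z^2 + 3z - 4: two numbers with sum -3 and product -4 are 1 and -4, so z^2 + 3z - 4 = (z - 1)(z + 4).
Hence p(z) = (z - 1) (z + 4), with roots -4, 1.

-4, 1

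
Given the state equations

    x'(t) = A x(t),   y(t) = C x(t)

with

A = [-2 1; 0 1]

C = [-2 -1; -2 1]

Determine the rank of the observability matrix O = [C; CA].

2

CA = [[4, -3], [4, -1]]
Observability matrix O = [C; CA] = [[-2, -1], [-2, 1], [4, -3], [4, -1]]
Take the 2×2 submatrix of O formed by rows 1, 2: [[-2, -1], [-2, 1]]. Its determinant is (-2)·1 - (-1)·(-2) = -2 - 2 = -4 ≠ 0.
So rank(O) ≥ 2; since O has 2 columns, rank(O) = 2.
rank(O) = 2 = n, so the pair (A, C) is completely observable.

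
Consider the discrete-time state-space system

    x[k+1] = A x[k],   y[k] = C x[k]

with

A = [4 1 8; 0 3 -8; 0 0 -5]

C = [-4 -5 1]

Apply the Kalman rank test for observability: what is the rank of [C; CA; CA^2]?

CA = [[-16, -19, 3]]
CA^2 = [[-64, -73, 9]]
Observability matrix O = [C; CA; CA^2] = [[-4, -5, 1], [-16, -19, 3], [-64, -73, 9]]
The columns c1, c2, c3 of O are linearly dependent: -c1 + c2 + c3 = 0 (check each entry), so rank(O) ≤ 2.
The 2×2 minor from rows 1, 2, columns 1, 2 is (-4)·(-19) - (-5)·(-16) = 76 - 80 = -4 ≠ 0, so rank(O) = 2.
rank(O) = 2 < n = 3, so the pair (A, C) is not completely observable.

2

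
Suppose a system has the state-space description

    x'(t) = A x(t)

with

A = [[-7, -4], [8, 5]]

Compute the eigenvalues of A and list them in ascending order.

det(sI - A) = s^2 - (tr A)s + det A, with tr A = (-7) + 5 = -2 and det A = (-7)·5 - (-4)·8 = -35 - (-32) = -3.
So p(s) = det(sI - A) = s^2 + 2s - 3.
Factor s^2 + 2s - 3: two numbers with sum -2 and product -3 are 1 and -3, so s^2 + 2s - 3 = (s - 1)(s + 3).
Hence p(s) = (s - 1) (s + 3), with roots -3, 1.
At least one eigenvalue has non-negative real part, so the system is not asymptotically stable.

-3, 1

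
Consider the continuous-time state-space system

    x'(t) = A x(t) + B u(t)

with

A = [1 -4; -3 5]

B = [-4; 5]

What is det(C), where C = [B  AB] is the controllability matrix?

AB = [[-24], [37]]
Controllability matrix C = [B  AB] = [[-4, -24], [5, 37]]
det(C) = (-4)·37 - (-24)·5 = -148 - (-120) = -28
Since det(C) ≠ 0, rank(C) = 2 and the system is completely controllable.

-28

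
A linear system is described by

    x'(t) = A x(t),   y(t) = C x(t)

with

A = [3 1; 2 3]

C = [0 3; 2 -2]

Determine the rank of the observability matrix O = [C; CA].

2

CA = [[6, 9], [2, -4]]
Observability matrix O = [C; CA] = [[0, 3], [2, -2], [6, 9], [2, -4]]
Take the 2×2 submatrix of O formed by rows 1, 2: [[0, 3], [2, -2]]. Its determinant is 0·(-2) - 3·2 = 0 - 6 = -6 ≠ 0.
So rank(O) ≥ 2; since O has 2 columns, rank(O) = 2.
rank(O) = 2 = n, so the pair (A, C) is completely observable.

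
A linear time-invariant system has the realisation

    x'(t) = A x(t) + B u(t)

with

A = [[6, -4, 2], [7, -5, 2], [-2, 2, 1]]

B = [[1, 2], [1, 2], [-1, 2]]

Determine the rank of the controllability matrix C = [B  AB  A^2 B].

2

AB = [[0, 8], [0, 8], [-1, 2]]
A^2B = [[-2, 20], [-2, 20], [-1, 2]]
Controllability matrix C = [B  AB  A^2B] = [[1, 2, 0, 8, -2, 20], [1, 2, 0, 8, -2, 20], [-1, 2, -1, 2, -1, 2]]
The rows r1, r2, r3 of C are linearly dependent: -r1 + r2 = 0 (check each entry), so rank(C) ≤ 2.
The 2×2 minor from rows 1, 3, columns 1, 2 is 1·2 - 2·(-1) = 2 - (-2) = 4 ≠ 0, so rank(C) = 2.
rank(C) = 2 < n = 3, so the pair (A, B) is not completely controllable.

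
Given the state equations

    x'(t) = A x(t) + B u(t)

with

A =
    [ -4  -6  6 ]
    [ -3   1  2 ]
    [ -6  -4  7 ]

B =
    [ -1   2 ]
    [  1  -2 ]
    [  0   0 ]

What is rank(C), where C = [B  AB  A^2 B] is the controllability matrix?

AB = [[-2, 4], [4, -8], [2, -4]]
A^2B = [[-4, 8], [14, -28], [10, -20]]
Controllability matrix C = [B  AB  A^2B] = [[-1, 2, -2, 4, -4, 8], [1, -2, 4, -8, 14, -28], [0, 0, 2, -4, 10, -20]]
The rows r1, r2, r3 of C are linearly dependent: -r1 - r2 + r3 = 0 (check each entry), so rank(C) ≤ 2.
The 2×2 minor from rows 1, 2, columns 1, 3 is (-1)·4 - (-2)·1 = -4 - (-2) = -2 ≠ 0, so rank(C) = 2.
rank(C) = 2 < n = 3, so the pair (A, B) is not completely controllable.

2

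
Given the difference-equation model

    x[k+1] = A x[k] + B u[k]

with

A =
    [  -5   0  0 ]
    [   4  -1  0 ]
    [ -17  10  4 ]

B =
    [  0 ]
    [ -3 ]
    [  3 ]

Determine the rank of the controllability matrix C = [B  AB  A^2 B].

AB = [[0], [3], [-18]]
A^2B = [[0], [-3], [-42]]
Controllability matrix C = [B  AB  A^2B] = [[0, 0, 0], [-3, 3, -3], [3, -18, -42]]
Row 1 of C is identically zero, so rank(C) ≤ 2.
The 2×2 minor from rows 2, 3, columns 1, 2 is (-3)·(-18) - 3·3 = 54 - 9 = 45 ≠ 0, so rank(C) = 2.
rank(C) = 2 < n = 3, so the pair (A, B) is not completely controllable.

2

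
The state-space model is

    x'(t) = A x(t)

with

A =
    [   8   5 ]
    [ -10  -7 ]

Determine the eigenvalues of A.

-2, 3

det(sI - A) = s^2 - (tr A)s + det A, with tr A = 8 + (-7) = 1 and det A = 8·(-7) - 5·(-10) = -56 - (-50) = -6.
So p(s) = det(sI - A) = s^2 - s - 6.
Factor s^2 - s - 6: two numbers with sum 1 and product -6 are 3 and -2, so s^2 - s - 6 = (s - 3)(s + 2).
Hence p(s) = (s - 3) (s + 2), with roots -2, 3.
At least one eigenvalue has non-negative real part, so the system is not asymptotically stable.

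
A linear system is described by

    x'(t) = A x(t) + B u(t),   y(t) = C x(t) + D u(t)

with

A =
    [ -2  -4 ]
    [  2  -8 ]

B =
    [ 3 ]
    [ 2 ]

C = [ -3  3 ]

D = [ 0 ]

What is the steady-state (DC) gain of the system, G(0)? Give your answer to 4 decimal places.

-0.7500

G(0) = C(-A)^{-1}B + D = -C A^{-1} B + D.
det A = 24, so A^{-1} = (1/24)·adj(A) = [[-1/3, 1/6], [-1/12, -1/12]]
A^{-1} B = [-2/3, -5/12]^T
C A^{-1} B = 3/4
G(0) = D - C A^{-1} B = 0 - (3/4) = -3/4 ≈ -0.7500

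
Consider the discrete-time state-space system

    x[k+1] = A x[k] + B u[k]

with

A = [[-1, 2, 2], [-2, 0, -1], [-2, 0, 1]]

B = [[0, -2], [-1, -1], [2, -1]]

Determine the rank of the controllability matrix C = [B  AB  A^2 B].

3

AB = [[2, -2], [-2, 5], [2, 3]]
A^2B = [[-2, 18], [-6, 1], [-2, 7]]
Controllability matrix C = [B  AB  A^2B] = [[0, -2, 2, -2, -2, 18], [-1, -1, -2, 5, -6, 1], [2, -1, 2, 3, -2, 7]]
Take the 3×3 submatrix of C formed by columns 1, 2, 3: [[0, -2, 2], [-1, -1, -2], [2, -1, 2]]. Its determinant is 0·((-1)·2 - (-2)·(-1)) - (-2)·((-1)·2 - (-2)·2) + 2·((-1)·(-1) - (-1)·2) = 0·(-4) - (-2)·2 + 2·3 = 10 ≠ 0.
So rank(C) ≥ 3; since C has 3 rows, rank(C) = 3.
rank(C) = 3 = n, so the pair (A, B) is completely controllable.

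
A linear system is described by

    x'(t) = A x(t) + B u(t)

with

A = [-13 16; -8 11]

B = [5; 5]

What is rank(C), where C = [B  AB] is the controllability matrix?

AB = [[15], [15]]
Controllability matrix C = [B  AB] = [[5, 15], [5, 15]]
Every column of C is a scalar multiple of column 1 = [5, 5] (multipliers 1, 3), so the columns span a one-dimensional space.
C ≠ 0, hence rank(C) = 1.
rank(C) = 1 < n = 2, so the pair (A, B) is not completely controllable.

1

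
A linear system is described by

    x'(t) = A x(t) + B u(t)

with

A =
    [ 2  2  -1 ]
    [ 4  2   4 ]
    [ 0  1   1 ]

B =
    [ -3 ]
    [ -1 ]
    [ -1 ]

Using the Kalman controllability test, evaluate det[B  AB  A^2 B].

-244

AB = [[-7], [-18], [-2]]
A^2B = [[-48], [-72], [-20]]
Controllability matrix C = [B  AB  A^2B] = [[-3, -7, -48], [-1, -18, -72], [-1, -2, -20]]
Expanding along the first row, det(C) = (-3)·((-18)·(-20) - (-72)·(-2)) - (-7)·((-1)·(-20) - (-72)·(-1)) + (-48)·((-1)·(-2) - (-18)·(-1)) = (-3)·216 - (-7)·(-52) + (-48)·(-16) = -244
Since det(C) ≠ 0, rank(C) = 3 and the system is completely controllable.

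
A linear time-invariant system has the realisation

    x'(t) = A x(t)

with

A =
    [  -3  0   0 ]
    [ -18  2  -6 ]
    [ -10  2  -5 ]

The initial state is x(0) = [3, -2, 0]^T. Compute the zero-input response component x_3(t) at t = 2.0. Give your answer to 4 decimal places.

-1.8538

det(sI - A) = s^3 - (tr A)s^2 + (M11 + M22 + M33)s - det A, where Mii is the 2×2 principal minor of A obtained by deleting row i and column i.
tr A = (-3) + 2 + (-5) = -6; M11 = 2·(-5) - (-6)·2 = -10 - (-12) = 2; M22 = (-3)·(-5) - 0·(-10) = 15 - 0 = 15; M33 = (-3)·2 - 0·(-18) = -6 - 0 = -6; sum of minors = 11.
det A = (-3)·(2·(-5) - (-6)·2) - 0·((-18)·(-5) - (-6)·(-10)) + 0·((-18)·2 - 2·(-10)) = (-3)·2 - 0·30 + 0·(-16) = -6.
So p(s) = det(sI - A) = s^3 + 6s^2 + 11s + 6.
Rational-root test: any integer root divides 6. Testing small divisors, s = -1 works: p(-1) = -1 + 6 + (-11) + 6 = 0, so (s + 1) is a factor.
Dividing, p(s) = (s + 1)(s^2 + 5s + 6).
Factor s^2 + 5s + 6: two numbers with sum -5 and product 6 are -2 and -3, so s^2 + 5s + 6 = (s + 2)(s + 3).
Hence p(s) = (s + 1) (s + 2) (s + 3), with roots -3, -2, -1.
The eigenvalues -3, -2, -1 are distinct and real, so A is diagonalisable and x(t) = e^{At} x(0) = V diag(e^{λ_i t}) V^{-1} x(0), where the columns of V are the eigenvectors.
λ = -3: A - (-3)I = [[0, 0, 0], [-18, 5, -6], [-10, 2, -2]]. v must be orthogonal to every row; (row 2) × (row 3) = [2, 24, 14], so take v_1 = [1, 12, 7]^T.
λ = -2: A - (-2)I = [[-1, 0, 0], [-18, 4, -6], [-10, 2, -3]]. v must be orthogonal to every row; (row 1) × (row 2) = [0, -6, -4], so take v_2 = [0, -3, -2]^T.
λ = -1: A - (-1)I = [[-2, 0, 0], [-18, 3, -6], [-10, 2, -4]]. v must be orthogonal to every row; (row 1) × (row 2) = [0, -12, -6], so take v_3 = [0, 2, 1]^T.
V = [v_1 v_2 v_3] = [[1, 0, 0], [12, -3, 2], [7, -2, 1]] has det V = 1, so V^{-1} = adj(V)/det V = [[1, 0, 0], [2, 1, -2], [-3, 2, -3]].
Modal coordinates z(0) = V^{-1} x(0): 1·3 + 0·(-2) + 0·0 = 3; 2·3 + 1·(-2) + (-2)·0 = 4; (-3)·3 + 2·(-2) + (-3)·0 = -13; so z(0) = [3, 4, -13]^T.
x_3(t) = Σ_i (v_i)_3 · z_i(0) · e^{λ_i t} (row 3 of V times the modal terms).
x_3(2.0) = 7·3·e^{-3·2.0} + (-2)·4·e^{-2·2.0} + 1·(-13)·e^{-1·2.0} = 21·0.002479 + (-8)·0.018316 + (-13)·0.135335 = -1.8538.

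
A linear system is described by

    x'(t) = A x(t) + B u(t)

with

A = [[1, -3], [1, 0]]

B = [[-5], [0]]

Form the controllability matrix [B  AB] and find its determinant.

25

AB = [[-5], [-5]]
Controllability matrix C = [B  AB] = [[-5, -5], [0, -5]]
det(C) = (-5)·(-5) - (-5)·0 = 25 - 0 = 25
Since det(C) ≠ 0, rank(C) = 2 and the system is completely controllable.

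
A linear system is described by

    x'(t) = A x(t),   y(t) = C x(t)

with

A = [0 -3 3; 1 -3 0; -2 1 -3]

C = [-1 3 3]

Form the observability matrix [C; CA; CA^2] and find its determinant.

CA = [[-3, -3, -12]]
CA^2 = [[21, 6, 27]]
Observability matrix O = [C; CA; CA^2] = [[-1, 3, 3], [-3, -3, -12], [21, 6, 27]]
Expanding along the first row, det(O) = (-1)·((-3)·27 - (-12)·6) - 3·((-3)·27 - (-12)·21) + 3·((-3)·6 - (-3)·21) = (-1)·(-9) - 3·171 + 3·45 = -369
Since det(O) ≠ 0, rank(O) = 3 and the system is completely observable.

-369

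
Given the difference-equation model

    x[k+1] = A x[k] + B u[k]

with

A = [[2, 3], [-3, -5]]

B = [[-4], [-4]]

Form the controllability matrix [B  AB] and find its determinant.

AB = [[-20], [32]]
Controllability matrix C = [B  AB] = [[-4, -20], [-4, 32]]
det(C) = (-4)·32 - (-20)·(-4) = -128 - 80 = -208
Since det(C) ≠ 0, rank(C) = 2 and the system is completely controllable.

-208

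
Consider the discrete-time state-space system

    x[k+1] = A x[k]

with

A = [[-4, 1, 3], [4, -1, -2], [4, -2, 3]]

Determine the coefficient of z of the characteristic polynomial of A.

-31

Expand det(zI - A) for the 3×3 matrix.
p(z) = z^3 + 2z^2 - 31z + 4.
(Check: constant term = det(-A) = (-1)^3 det A = 4; coefficient of z^2 = -tr A = 2.)
The coefficient of z is -31.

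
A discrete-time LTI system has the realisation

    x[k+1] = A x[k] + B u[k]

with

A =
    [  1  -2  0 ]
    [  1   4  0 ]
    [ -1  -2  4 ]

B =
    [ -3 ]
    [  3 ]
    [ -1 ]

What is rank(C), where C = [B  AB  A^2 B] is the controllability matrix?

2

AB = [[-9], [9], [-7]]
A^2B = [[-27], [27], [-37]]
Controllability matrix C = [B  AB  A^2B] = [[-3, -9, -27], [3, 9, 27], [-1, -7, -37]]
The rows r1, r2, r3 of C are linearly dependent: r1 + r2 = 0 (check each entry), so rank(C) ≤ 2.
The 2×2 minor from rows 1, 3, columns 1, 2 is (-3)·(-7) - (-9)·(-1) = 21 - 9 = 12 ≠ 0, so rank(C) = 2.
rank(C) = 2 < n = 3, so the pair (A, B) is not completely controllable.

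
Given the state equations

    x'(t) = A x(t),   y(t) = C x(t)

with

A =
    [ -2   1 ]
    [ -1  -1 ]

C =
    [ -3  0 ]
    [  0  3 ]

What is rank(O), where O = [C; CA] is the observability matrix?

CA = [[6, -3], [-3, -3]]
Observability matrix O = [C; CA] = [[-3, 0], [0, 3], [6, -3], [-3, -3]]
Take the 2×2 submatrix of O formed by rows 1, 2: [[-3, 0], [0, 3]]. Its determinant is (-3)·3 - 0·0 = -9 - 0 = -9 ≠ 0.
So rank(O) ≥ 2; since O has 2 columns, rank(O) = 2.
rank(O) = 2 = n, so the pair (A, C) is completely observable.

2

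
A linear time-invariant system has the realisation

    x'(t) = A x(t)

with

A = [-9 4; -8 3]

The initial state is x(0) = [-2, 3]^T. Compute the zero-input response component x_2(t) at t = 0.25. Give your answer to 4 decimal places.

5.7825

det(sI - A) = s^2 - (tr A)s + det A, with tr A = (-9) + 3 = -6 and det A = (-9)·3 - 4·(-8) = -27 - (-32) = 5.
So p(s) = det(sI - A) = s^2 + 6s + 5.
Factor s^2 + 6s + 5: two numbers with sum -6 and product 5 are -1 and -5, so s^2 + 6s + 5 = (s + 1)(s + 5).
Hence p(s) = (s + 1) (s + 5), with roots -5, -1.
The eigenvalues -5, -1 are distinct and real, so A is diagonalisable and x(t) = e^{At} x(0) = V diag(e^{λ_i t}) V^{-1} x(0), where the columns of V are the eigenvectors.
λ = -5: A - (-5)I = [[-4, 4], [-8, 8]]. Row 1 gives (-4)·v1 + 4·v2 = 0, so take v_1 = [1, 1]^T.
λ = -1: A - (-1)I = [[-8, 4], [-8, 4]]. Row 1 gives (-8)·v1 + 4·v2 = 0, so take v_2 = [-1, -2]^T.
V = [v_1 v_2] = [[1, -1], [1, -2]] has det V = -1, so V^{-1} = adj(V)/det V = [[2, -1], [1, -1]].
Modal coordinates z(0) = V^{-1} x(0): 2·(-2) + (-1)·3 = -7; 1·(-2) + (-1)·3 = -5; so z(0) = [-7, -5]^T.
x_2(t) = Σ_i (v_i)_2 · z_i(0) · e^{λ_i t} (row 2 of V times the modal terms).
x_2(0.25) = 1·(-7)·e^{-5·0.25} + (-2)·(-5)·e^{-1·0.25} = (-7)·0.286505 + 10·0.778801 = 5.7825.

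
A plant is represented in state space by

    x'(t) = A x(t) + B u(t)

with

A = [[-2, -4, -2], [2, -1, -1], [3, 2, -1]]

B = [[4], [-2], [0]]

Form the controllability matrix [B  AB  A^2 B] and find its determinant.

AB = [[0], [10], [8]]
A^2B = [[-56], [-18], [12]]
Controllability matrix C = [B  AB  A^2B] = [[4, 0, -56], [-2, 10, -18], [0, 8, 12]]
Expanding along the first row, det(C) = 4·(10·12 - (-18)·8) - 0·((-2)·12 - (-18)·0) + (-56)·((-2)·8 - 10·0) = 4·264 - 0·(-24) + (-56)·(-16) = 1952
Since det(C) ≠ 0, rank(C) = 3 and the system is completely controllable.

1952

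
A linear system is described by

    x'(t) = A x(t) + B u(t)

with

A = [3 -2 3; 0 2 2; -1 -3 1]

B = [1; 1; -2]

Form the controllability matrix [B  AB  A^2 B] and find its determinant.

49

AB = [[-5], [-2], [-6]]
A^2B = [[-29], [-16], [5]]
Controllability matrix C = [B  AB  A^2B] = [[1, -5, -29], [1, -2, -16], [-2, -6, 5]]
Expanding along the first row, det(C) = 1·((-2)·5 - (-16)·(-6)) - (-5)·(1·5 - (-16)·(-2)) + (-29)·(1·(-6) - (-2)·(-2)) = 1·(-106) - (-5)·(-27) + (-29)·(-10) = 49
Since det(C) ≠ 0, rank(C) = 3 and the system is completely controllable.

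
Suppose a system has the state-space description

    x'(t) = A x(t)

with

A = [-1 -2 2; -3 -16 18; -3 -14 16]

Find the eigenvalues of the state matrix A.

-2, -1, 2

det(sI - A) = s^3 - (tr A)s^2 + (M11 + M22 + M33)s - det A, where Mii is the 2×2 principal minor of A obtained by deleting row i and column i.
tr A = (-1) + (-16) + 16 = -1; M11 = (-16)·16 - 18·(-14) = -256 - (-252) = -4; M22 = (-1)·16 - 2·(-3) = -16 - (-6) = -10; M33 = (-1)·(-16) - (-2)·(-3) = 16 - 6 = 10; sum of minors = -4.
det A = (-1)·((-16)·16 - 18·(-14)) - (-2)·((-3)·16 - 18·(-3)) + 2·((-3)·(-14) - (-16)·(-3)) = (-1)·(-4) - (-2)·6 + 2·(-6) = 4.
So p(s) = det(sI - A) = s^3 + s^2 - 4s - 4.
Rational-root test: any integer root divides -4. Testing small divisors, s = -1 works: p(-1) = -1 + 1 + 4 + (-4) = 0, so (s + 1) is a factor.
Dividing, p(s) = (s + 1)(s^2 - 4).
Factor s^2 - 4: two numbers with sum 0 and product -4 are 2 and -2, so s^2 - 4 = (s - 2)(s + 2).
Hence p(s) = (s - 2) (s + 1) (s + 2), with roots -2, -1, 2.
At least one eigenvalue has non-negative real part, so the system is not asymptotically stable.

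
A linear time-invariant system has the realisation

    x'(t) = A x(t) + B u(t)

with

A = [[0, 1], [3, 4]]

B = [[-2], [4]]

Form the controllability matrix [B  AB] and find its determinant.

AB = [[4], [10]]
Controllability matrix C = [B  AB] = [[-2, 4], [4, 10]]
det(C) = (-2)·10 - 4·4 = -20 - 16 = -36
Since det(C) ≠ 0, rank(C) = 2 and the system is completely controllable.

-36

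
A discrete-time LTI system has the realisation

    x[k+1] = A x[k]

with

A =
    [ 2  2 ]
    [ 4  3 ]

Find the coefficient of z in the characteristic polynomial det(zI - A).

-5

For a 2×2 matrix, det(zI - A) = z^2 - (tr A)z + det A.
tr A = 5, det A = -2.
So p(z) = z^2 - 5z - 2.
The coefficient of z is -5.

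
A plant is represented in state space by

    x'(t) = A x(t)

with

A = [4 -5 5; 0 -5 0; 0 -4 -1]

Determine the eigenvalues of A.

det(sI - A) = s^3 - (tr A)s^2 + (M11 + M22 + M33)s - det A, where Mii is the 2×2 principal minor of A obtained by deleting row i and column i.
tr A = 4 + (-5) + (-1) = -2; M11 = (-5)·(-1) - 0·(-4) = 5 - 0 = 5; M22 = 4·(-1) - 5·0 = -4 - 0 = -4; M33 = 4·(-5) - (-5)·0 = -20 - 0 = -20; sum of minors = -19.
det A = 4·((-5)·(-1) - 0·(-4)) - (-5)·(0·(-1) - 0·0) + 5·(0·(-4) - (-5)·0) = 4·5 - (-5)·0 + 5·0 = 20.
So p(s) = det(sI - A) = s^3 + 2s^2 - 19s - 20.
Rational-root test: any integer root divides -20. Testing small divisors, s = -1 works: p(-1) = -1 + 2 + 19 + (-20) = 0, so (s + 1) is a factor.
Dividing, p(s) = (s + 1)(s^2 + s - 20).
Factor s^2 + s - 20: two numbers with sum -1 and product -20 are 4 and -5, so s^2 + s - 20 = (s - 4)(s + 5).
Hence p(s) = (s - 4) (s + 1) (s + 5), with roots -5, -1, 4.
At least one eigenvalue has non-negative real part, so the system is not asymptotically stable.

-5, -1, 4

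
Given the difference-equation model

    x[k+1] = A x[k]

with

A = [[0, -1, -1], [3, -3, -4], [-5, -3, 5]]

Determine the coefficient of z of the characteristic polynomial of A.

-29

Expand det(zI - A) for the 3×3 matrix.
p(z) = z^3 - 2z^2 - 29z - 19.
(Check: constant term = det(-A) = (-1)^3 det A = -19; coefficient of z^2 = -tr A = -2.)
The coefficient of z is -29.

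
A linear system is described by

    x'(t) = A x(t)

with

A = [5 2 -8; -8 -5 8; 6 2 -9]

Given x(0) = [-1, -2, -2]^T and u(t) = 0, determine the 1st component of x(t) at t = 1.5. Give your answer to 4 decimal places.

det(sI - A) = s^3 - (tr A)s^2 + (M11 + M22 + M33)s - det A, where Mii is the 2×2 principal minor of A obtained by deleting row i and column i.
tr A = 5 + (-5) + (-9) = -9; M11 = (-5)·(-9) - 8·2 = 45 - 16 = 29; M22 = 5·(-9) - (-8)·6 = -45 - (-48) = 3; M33 = 5·(-5) - 2·(-8) = -25 - (-16) = -9; sum of minors = 23.
det A = 5·((-5)·(-9) - 8·2) - 2·((-8)·(-9) - 8·6) + (-8)·((-8)·2 - (-5)·6) = 5·29 - 2·24 + (-8)·14 = -15.
So p(s) = det(sI - A) = s^3 + 9s^2 + 23s + 15.
Rational-root test: any integer root divides 15. Testing small divisors, s = -1 works: p(-1) = -1 + 9 + (-23) + 15 = 0, so (s + 1) is a factor.
Dividing, p(s) = (s + 1)(s^2 + 8s + 15).
Factor s^2 + 8s + 15: two numbers with sum -8 and product 15 are -3 and -5, so s^2 + 8s + 15 = (s + 3)(s + 5).
Hence p(s) = (s + 1) (s + 3) (s + 5), with roots -5, -3, -1.
The eigenvalues -5, -3, -1 are distinct and real, so A is diagonalisable and x(t) = e^{At} x(0) = V diag(e^{λ_i t}) V^{-1} x(0), where the columns of V are the eigenvectors.
λ = -5: A - (-5)I = [[10, 2, -8], [-8, 0, 8], [6, 2, -4]]. v must be orthogonal to every row; (row 1) × (row 2) = [16, -16, 16], so take v_1 = [-1, 1, -1]^T.
λ = -3: A - (-3)I = [[8, 2, -8], [-8, -2, 8], [6, 2, -6]]. v must be orthogonal to every row; (row 1) × (row 3) = [4, 0, 4], so take v_2 = [1, 0, 1]^T.
λ = -1: A - (-1)I = [[6, 2, -8], [-8, -4, 8], [6, 2, -8]]. v must be orthogonal to every row; (row 1) × (row 2) = [-16, 16, -8], so take v_3 = [2, -2, 1]^T.
V = [v_1 v_2 v_3] = [[-1, 1, 2], [1, 0, -2], [-1, 1, 1]] has det V = 1, so V^{-1} = adj(V)/det V = [[2, 1, -2], [1, 1, 0], [1, 0, -1]].
Modal coordinates z(0) = V^{-1} x(0): 2·(-1) + 1·(-2) + (-2)·(-2) = 0; 1·(-1) + 1·(-2) + 0·(-2) = -3; 1·(-1) + 0·(-2) + (-1)·(-2) = 1; so z(0) = [0, -3, 1]^T.
x_1(t) = Σ_i (v_i)_1 · z_i(0) · e^{λ_i t} (row 1 of V times the modal terms).
x_1(1.5) = (-1)·0·e^{-5·1.5} + 1·(-3)·e^{-3·1.5} + 2·1·e^{-1·1.5} = 0·0.000553 + (-3)·0.011109 + 2·0.223130 = 0.4129.

0.4129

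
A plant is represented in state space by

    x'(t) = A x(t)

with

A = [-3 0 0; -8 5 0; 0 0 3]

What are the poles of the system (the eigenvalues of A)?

-3, 3, 5

det(sI - A) = s^3 - (tr A)s^2 + (M11 + M22 + M33)s - det A, where Mii is the 2×2 principal minor of A obtained by deleting row i and column i.
tr A = (-3) + 5 + 3 = 5; M11 = 5·3 - 0·0 = 15 - 0 = 15; M22 = (-3)·3 - 0·0 = -9 - 0 = -9; M33 = (-3)·5 - 0·(-8) = -15 - 0 = -15; sum of minors = -9.
det A = (-3)·(5·3 - 0·0) - 0·((-8)·3 - 0·0) + 0·((-8)·0 - 5·0) = (-3)·15 - 0·(-24) + 0·0 = -45.
So p(s) = det(sI - A) = s^3 - 5s^2 - 9s + 45.
Rational-root test: any integer root divides 45. Testing small divisors, s = -3 works: p(-3) = -27 + (-45) + 27 + 45 = 0, so (s + 3) is a factor.
Dividing, p(s) = (s + 3)(s^2 - 8s + 15).
Factor s^2 - 8s + 15: two numbers with sum 8 and product 15 are 5 and 3, so s^2 - 8s + 15 = (s - 5)(s - 3).
Hence p(s) = (s - 5) (s - 3) (s + 3), with roots -3, 3, 5.
At least one eigenvalue has non-negative real part, so the system is not asymptotically stable.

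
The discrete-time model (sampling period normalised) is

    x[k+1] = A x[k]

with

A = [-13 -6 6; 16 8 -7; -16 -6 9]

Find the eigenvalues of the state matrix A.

-1, 2, 3

det(zI - A) = z^3 - (tr A)z^2 + (M11 + M22 + M33)z - det A, where Mii is the 2×2 principal minor of A obtained by deleting row i and column i.
tr A = (-13) + 8 + 9 = 4; M11 = 8·9 - (-7)·(-6) = 72 - 42 = 30; M22 = (-13)·9 - 6·(-16) = -117 - (-96) = -21; M33 = (-13)·8 - (-6)·16 = -104 - (-96) = -8; sum of minors = 1.
det A = (-13)·(8·9 - (-7)·(-6)) - (-6)·(16·9 - (-7)·(-16)) + 6·(16·(-6) - 8·(-16)) = (-13)·30 - (-6)·32 + 6·32 = -6.
So p(z) = det(zI - A) = z^3 - 4z^2 + z + 6.
Rational-root test: any integer root divides 6. Testing small divisors, z = -1 works: p(-1) = -1 + (-4) + (-1) + 6 = 0, so (z + 1) is a factor.
Dividing, p(z) = (z + 1)(z^2 - 5z + 6).
Factor z^2 - 5z + 6: two numbers with sum 5 and product 6 are 3 and 2, so z^2 - 5z + 6 = (z - 3)(z - 2).
Hence p(z) = (z - 3) (z - 2) (z + 1), with roots -1, 2, 3.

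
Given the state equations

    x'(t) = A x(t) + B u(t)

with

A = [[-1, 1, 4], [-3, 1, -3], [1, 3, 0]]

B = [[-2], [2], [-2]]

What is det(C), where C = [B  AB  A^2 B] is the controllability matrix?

688

AB = [[-4], [14], [4]]
A^2B = [[34], [14], [38]]
Controllability matrix C = [B  AB  A^2B] = [[-2, -4, 34], [2, 14, 14], [-2, 4, 38]]
Expanding along the first row, det(C) = (-2)·(14·38 - 14·4) - (-4)·(2·38 - 14·(-2)) + 34·(2·4 - 14·(-2)) = (-2)·476 - (-4)·104 + 34·36 = 688
Since det(C) ≠ 0, rank(C) = 3 and the system is completely controllable.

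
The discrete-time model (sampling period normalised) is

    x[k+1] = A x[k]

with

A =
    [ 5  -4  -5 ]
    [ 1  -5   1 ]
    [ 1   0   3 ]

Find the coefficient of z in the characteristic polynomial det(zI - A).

-16

Expand det(zI - A) for the 3×3 matrix.
p(z) = z^3 - 3z^2 - 16z + 92.
(Check: constant term = det(-A) = (-1)^3 det A = 92; coefficient of z^2 = -tr A = -3.)
The coefficient of z is -16.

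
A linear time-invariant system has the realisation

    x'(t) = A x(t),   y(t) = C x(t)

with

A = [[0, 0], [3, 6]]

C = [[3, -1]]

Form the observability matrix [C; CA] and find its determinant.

CA = [[-3, -6]]
Observability matrix O = [C; CA] = [[3, -1], [-3, -6]]
det(O) = 3·(-6) - (-1)·(-3) = -18 - 3 = -21
Since det(O) ≠ 0, rank(O) = 2 and the system is completely observable.

-21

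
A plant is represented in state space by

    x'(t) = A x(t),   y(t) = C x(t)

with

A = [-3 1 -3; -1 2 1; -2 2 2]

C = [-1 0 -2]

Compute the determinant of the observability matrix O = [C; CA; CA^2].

75

CA = [[7, -5, -1]]
CA^2 = [[-14, -5, -28]]
Observability matrix O = [C; CA; CA^2] = [[-1, 0, -2], [7, -5, -1], [-14, -5, -28]]
Expanding along the first row, det(O) = (-1)·((-5)·(-28) - (-1)·(-5)) - 0·(7·(-28) - (-1)·(-14)) + (-2)·(7·(-5) - (-5)·(-14)) = (-1)·135 - 0·(-210) + (-2)·(-105) = 75
Since det(O) ≠ 0, rank(O) = 3 and the system is completely observable.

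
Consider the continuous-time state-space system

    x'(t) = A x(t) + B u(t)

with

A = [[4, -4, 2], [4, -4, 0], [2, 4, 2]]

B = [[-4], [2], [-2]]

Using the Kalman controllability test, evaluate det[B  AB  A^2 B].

AB = [[-28], [-24], [-4]]
A^2B = [[-24], [-16], [-160]]
Controllability matrix C = [B  AB  A^2B] = [[-4, -28, -24], [2, -24, -16], [-2, -4, -160]]
Expanding along the first row, det(C) = (-4)·((-24)·(-160) - (-16)·(-4)) - (-28)·(2·(-160) - (-16)·(-2)) + (-24)·(2·(-4) - (-24)·(-2)) = (-4)·3776 - (-28)·(-352) + (-24)·(-56) = -23616
Since det(C) ≠ 0, rank(C) = 3 and the system is completely controllable.

-23616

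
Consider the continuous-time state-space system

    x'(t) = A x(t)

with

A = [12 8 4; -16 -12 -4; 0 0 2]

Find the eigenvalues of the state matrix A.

-4, 2, 4

det(sI - A) = s^3 - (tr A)s^2 + (M11 + M22 + M33)s - det A, where Mii is the 2×2 principal minor of A obtained by deleting row i and column i.
tr A = 12 + (-12) + 2 = 2; M11 = (-12)·2 - (-4)·0 = -24 - 0 = -24; M22 = 12·2 - 4·0 = 24 - 0 = 24; M33 = 12·(-12) - 8·(-16) = -144 - (-128) = -16; sum of minors = -16.
det A = 12·((-12)·2 - (-4)·0) - 8·((-16)·2 - (-4)·0) + 4·((-16)·0 - (-12)·0) = 12·(-24) - 8·(-32) + 4·0 = -32.
So p(s) = det(sI - A) = s^3 - 2s^2 - 16s + 32.
Rational-root test: any integer root divides 32. Testing small divisors, s = 2 works: p(2) = 8 + (-8) + (-32) + 32 = 0, so (s - 2) is a factor.
Dividing, p(s) = (s - 2)(s^2 - 16).
Factor s^2 - 16: two numbers with sum 0 and product -16 are 4 and -4, so s^2 - 16 = (s - 4)(s + 4).
Hence p(s) = (s - 4) (s - 2) (s + 4), with roots -4, 2, 4.
At least one eigenvalue has non-negative real part, so the system is not asymptotically stable.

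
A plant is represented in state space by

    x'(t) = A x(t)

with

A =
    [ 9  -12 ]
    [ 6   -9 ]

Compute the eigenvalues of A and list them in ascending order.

-3, 3

det(sI - A) = s^2 - (tr A)s + det A, with tr A = 9 + (-9) = 0 and det A = 9·(-9) - (-12)·6 = -81 - (-72) = -9.
So p(s) = det(sI - A) = s^2 - 9.
Factor s^2 - 9: two numbers with sum 0 and product -9 are 3 and -3, so s^2 - 9 = (s - 3)(s + 3).
Hence p(s) = (s - 3) (s + 3), with roots -3, 3.
At least one eigenvalue has non-negative real part, so the system is not asymptotically stable.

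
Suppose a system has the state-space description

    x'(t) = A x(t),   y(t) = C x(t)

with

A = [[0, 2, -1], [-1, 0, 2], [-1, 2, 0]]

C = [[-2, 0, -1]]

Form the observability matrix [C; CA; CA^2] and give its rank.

3

CA = [[1, -6, 2]]
CA^2 = [[4, 6, -13]]
Observability matrix O = [C; CA; CA^2] = [[-2, 0, -1], [1, -6, 2], [4, 6, -13]]
det(O) = (-2)·((-6)·(-13) - 2·6) - 0·(1·(-13) - 2·4) + (-1)·(1·6 - (-6)·4) = (-2)·66 - 0·(-21) + (-1)·30 = -162 ≠ 0, so rank(O) = 3.
rank(O) = 3 = n, so the pair (A, C) is completely observable.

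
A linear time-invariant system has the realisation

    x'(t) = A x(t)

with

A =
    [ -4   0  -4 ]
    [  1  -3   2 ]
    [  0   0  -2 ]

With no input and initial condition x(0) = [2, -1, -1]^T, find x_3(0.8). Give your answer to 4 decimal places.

-0.2019

det(sI - A) = s^3 - (tr A)s^2 + (M11 + M22 + M33)s - det A, where Mii is the 2×2 principal minor of A obtained by deleting row i and column i.
tr A = (-4) + (-3) + (-2) = -9; M11 = (-3)·(-2) - 2·0 = 6 - 0 = 6; M22 = (-4)·(-2) - (-4)·0 = 8 - 0 = 8; M33 = (-4)·(-3) - 0·1 = 12 - 0 = 12; sum of minors = 26.
det A = (-4)·((-3)·(-2) - 2·0) - 0·(1·(-2) - 2·0) + (-4)·(1·0 - (-3)·0) = (-4)·6 - 0·(-2) + (-4)·0 = -24.
So p(s) = det(sI - A) = s^3 + 9s^2 + 26s + 24.
Rational-root test: any integer root divides 24. Testing small divisors, s = -2 works: p(-2) = -8 + 36 + (-52) + 24 = 0, so (s + 2) is a factor.
Dividing, p(s) = (s + 2)(s^2 + 7s + 12).
Factor s^2 + 7s + 12: two numbers with sum -7 and product 12 are -3 and -4, so s^2 + 7s + 12 = (s + 3)(s + 4).
Hence p(s) = (s + 2) (s + 3) (s + 4), with roots -4, -3, -2.
The eigenvalues -4, -3, -2 are distinct and real, so A is diagonalisable and x(t) = e^{At} x(0) = V diag(e^{λ_i t}) V^{-1} x(0), where the columns of V are the eigenvectors.
λ = -4: A - (-4)I = [[0, 0, -4], [1, 1, 2], [0, 0, 2]]. v must be orthogonal to every row; (row 1) × (row 2) = [4, -4, 0], so take v_1 = [1, -1, 0]^T.
λ = -3: A - (-3)I = [[-1, 0, -4], [1, 0, 2], [0, 0, 1]]. v must be orthogonal to every row; (row 1) × (row 2) = [0, -2, 0], so take v_2 = [0, 1, 0]^T.
λ = -2: A - (-2)I = [[-2, 0, -4], [1, -1, 2], [0, 0, 0]]. v must be orthogonal to every row; (row 1) × (row 2) = [-4, 0, 2], so take v_3 = [-2, 0, 1]^T.
V = [v_1 v_2 v_3] = [[1, 0, -2], [-1, 1, 0], [0, 0, 1]] has det V = 1, so V^{-1} = adj(V)/det V = [[1, 0, 2], [1, 1, 2], [0, 0, 1]].
Modal coordinates z(0) = V^{-1} x(0): 1·2 + 0·(-1) + 2·(-1) = 0; 1·2 + 1·(-1) + 2·(-1) = -1; 0·2 + 0·(-1) + 1·(-1) = -1; so z(0) = [0, -1, -1]^T.
x_3(t) = Σ_i (v_i)_3 · z_i(0) · e^{λ_i t} (row 3 of V times the modal terms).
x_3(0.8) = 0·0·e^{-4·0.8} + 0·(-1)·e^{-3·0.8} + 1·(-1)·e^{-2·0.8} = 0·0.040762 + 0·0.090718 + (-1)·0.201897 = -0.2019.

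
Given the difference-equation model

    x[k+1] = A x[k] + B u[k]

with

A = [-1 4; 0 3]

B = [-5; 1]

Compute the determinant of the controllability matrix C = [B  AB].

-24

AB = [[9], [3]]
Controllability matrix C = [B  AB] = [[-5, 9], [1, 3]]
det(C) = (-5)·3 - 9·1 = -15 - 9 = -24
Since det(C) ≠ 0, rank(C) = 2 and the system is completely controllable.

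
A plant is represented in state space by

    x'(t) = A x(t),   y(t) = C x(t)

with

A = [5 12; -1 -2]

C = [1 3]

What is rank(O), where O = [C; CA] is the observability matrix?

CA = [[2, 6]]
Observability matrix O = [C; CA] = [[1, 3], [2, 6]]
Every row of O is a scalar multiple of row 1 = [1, 3] (multipliers 1, 2), so the rows span a one-dimensional space.
O ≠ 0, hence rank(O) = 1.
rank(O) = 1 < n = 2, so the pair (A, C) is not completely observable.

1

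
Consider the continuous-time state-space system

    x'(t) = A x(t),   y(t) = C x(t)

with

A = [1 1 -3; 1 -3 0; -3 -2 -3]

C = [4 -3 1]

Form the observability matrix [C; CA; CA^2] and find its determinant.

3484

CA = [[-2, 11, -15]]
CA^2 = [[54, -5, 51]]
Observability matrix O = [C; CA; CA^2] = [[4, -3, 1], [-2, 11, -15], [54, -5, 51]]
Expanding along the first row, det(O) = 4·(11·51 - (-15)·(-5)) - (-3)·((-2)·51 - (-15)·54) + 1·((-2)·(-5) - 11·54) = 4·486 - (-3)·708 + 1·(-584) = 3484
Since det(O) ≠ 0, rank(O) = 3 and the system is completely observable.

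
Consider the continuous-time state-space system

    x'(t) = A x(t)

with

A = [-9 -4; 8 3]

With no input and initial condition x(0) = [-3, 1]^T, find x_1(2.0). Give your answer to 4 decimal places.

det(sI - A) = s^2 - (tr A)s + det A, with tr A = (-9) + 3 = -6 and det A = (-9)·3 - (-4)·8 = -27 - (-32) = 5.
So p(s) = det(sI - A) = s^2 + 6s + 5.
Factor s^2 + 6s + 5: two numbers with sum -6 and product 5 are -1 and -5, so s^2 + 6s + 5 = (s + 1)(s + 5).
Hence p(s) = (s + 1) (s + 5), with roots -5, -1.
The eigenvalues -5, -1 are distinct and real, so A is diagonalisable and x(t) = e^{At} x(0) = V diag(e^{λ_i t}) V^{-1} x(0), where the columns of V are the eigenvectors.
λ = -5: A - (-5)I = [[-4, -4], [8, 8]]. Row 1 gives (-4)·v1 + (-4)·v2 = 0, so take v_1 = [1, -1]^T.
λ = -1: A - (-1)I = [[-8, -4], [8, 4]]. Row 1 gives (-8)·v1 + (-4)·v2 = 0, so take v_2 = [1, -2]^T.
V = [v_1 v_2] = [[1, 1], [-1, -2]] has det V = -1, so V^{-1} = adj(V)/det V = [[2, 1], [-1, -1]].
Modal coordinates z(0) = V^{-1} x(0): 2·(-3) + 1·1 = -5; (-1)·(-3) + (-1)·1 = 2; so z(0) = [-5, 2]^T.
x_1(t) = Σ_i (v_i)_1 · z_i(0) · e^{λ_i t} (row 1 of V times the modal terms).
x_1(2.0) = 1·(-5)·e^{-5·2.0} + 1·2·e^{-1·2.0} = (-5)·0.000045 + 2·0.135335 = 0.2704.

0.2704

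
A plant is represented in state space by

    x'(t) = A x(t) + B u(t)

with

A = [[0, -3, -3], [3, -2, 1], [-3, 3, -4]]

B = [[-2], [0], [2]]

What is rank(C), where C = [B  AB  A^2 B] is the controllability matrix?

AB = [[-6], [-4], [-2]]
A^2B = [[18], [-12], [14]]
Controllability matrix C = [B  AB  A^2B] = [[-2, -6, 18], [0, -4, -12], [2, -2, 14]]
det(C) = (-2)·((-4)·14 - (-12)·(-2)) - (-6)·(0·14 - (-12)·2) + 18·(0·(-2) - (-4)·2) = (-2)·(-80) - (-6)·24 + 18·8 = 448 ≠ 0, so rank(C) = 3.
rank(C) = 3 = n, so the pair (A, B) is completely controllable.

3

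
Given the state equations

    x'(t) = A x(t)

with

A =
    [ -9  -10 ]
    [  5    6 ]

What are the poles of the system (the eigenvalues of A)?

det(sI - A) = s^2 - (tr A)s + det A, with tr A = (-9) + 6 = -3 and det A = (-9)·6 - (-10)·5 = -54 - (-50) = -4.
So p(s) = det(sI - A) = s^2 + 3s - 4.
Factor s^2 + 3s - 4: two numbers with sum -3 and product -4 are 1 and -4, so s^2 + 3s - 4 = (s - 1)(s + 4).
Hence p(s) = (s - 1) (s + 4), with roots -4, 1.
At least one eigenvalue has non-negative real part, so the system is not asymptotically stable.

-4, 1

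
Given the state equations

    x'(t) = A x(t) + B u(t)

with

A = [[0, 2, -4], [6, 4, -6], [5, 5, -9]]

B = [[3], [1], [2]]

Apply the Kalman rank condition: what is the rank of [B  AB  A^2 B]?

AB = [[-6], [10], [2]]
A^2B = [[12], [-8], [2]]
Controllability matrix C = [B  AB  A^2B] = [[3, -6, 12], [1, 10, -8], [2, 2, 2]]
The rows r1, r2, r3 of C are linearly dependent: -r1 - r2 + 2·r3 = 0 (check each entry), so rank(C) ≤ 2.
The 2×2 minor from rows 1, 2, columns 1, 2 is 3·10 - (-6)·1 = 30 - (-6) = 36 ≠ 0, so rank(C) = 2.
rank(C) = 2 < n = 3, so the pair (A, B) is not completely controllable.

2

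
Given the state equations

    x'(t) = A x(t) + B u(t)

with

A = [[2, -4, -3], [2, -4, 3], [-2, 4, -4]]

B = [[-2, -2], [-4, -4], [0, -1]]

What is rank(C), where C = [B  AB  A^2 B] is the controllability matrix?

AB = [[12, 15], [12, 9], [-12, -8]]
A^2B = [[12, 18], [-60, -30], [72, 38]]
Controllability matrix C = [B  AB  A^2B] = [[-2, -2, 12, 15, 12, 18], [-4, -4, 12, 9, -60, -30], [0, -1, -12, -8, 72, 38]]
Take the 3×3 submatrix of C formed by columns 1, 2, 3: [[-2, -2, 12], [-4, -4, 12], [0, -1, -12]]. Its determinant is (-2)·((-4)·(-12) - 12·(-1)) - (-2)·((-4)·(-12) - 12·0) + 12·((-4)·(-1) - (-4)·0) = (-2)·60 - (-2)·48 + 12·4 = 24 ≠ 0.
So rank(C) ≥ 3; since C has 3 rows, rank(C) = 3.
rank(C) = 3 = n, so the pair (A, B) is completely controllable.

3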